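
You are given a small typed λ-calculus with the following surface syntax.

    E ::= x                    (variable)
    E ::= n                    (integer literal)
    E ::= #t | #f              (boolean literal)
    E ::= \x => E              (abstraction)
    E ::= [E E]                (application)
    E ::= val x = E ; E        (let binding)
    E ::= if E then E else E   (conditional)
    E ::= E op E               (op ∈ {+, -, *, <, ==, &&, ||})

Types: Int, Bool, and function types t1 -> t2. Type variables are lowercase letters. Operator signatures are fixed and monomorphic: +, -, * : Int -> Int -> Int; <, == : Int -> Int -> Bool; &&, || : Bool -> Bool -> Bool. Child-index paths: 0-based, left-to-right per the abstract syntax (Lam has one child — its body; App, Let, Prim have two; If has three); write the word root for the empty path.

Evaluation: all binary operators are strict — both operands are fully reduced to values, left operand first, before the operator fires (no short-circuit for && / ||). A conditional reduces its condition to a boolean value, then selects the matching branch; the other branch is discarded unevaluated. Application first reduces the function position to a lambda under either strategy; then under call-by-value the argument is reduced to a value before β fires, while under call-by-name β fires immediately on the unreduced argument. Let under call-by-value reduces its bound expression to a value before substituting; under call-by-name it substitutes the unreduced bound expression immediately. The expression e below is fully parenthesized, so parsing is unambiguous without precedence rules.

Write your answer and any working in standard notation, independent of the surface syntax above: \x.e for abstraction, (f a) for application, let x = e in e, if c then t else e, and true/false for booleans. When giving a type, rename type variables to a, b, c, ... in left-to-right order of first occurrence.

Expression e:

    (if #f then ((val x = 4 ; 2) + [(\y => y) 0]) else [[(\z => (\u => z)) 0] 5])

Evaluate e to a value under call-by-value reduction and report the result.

Working:
step 0: (if false then ((let x = 4 in 2) + ((\y.y) 0)) else (((\z.(\u.z)) 0) 5))
step 1: [if@root] (((\z.(\u.z)) 0) 5)
step 2: [beta@0] ((\u.0) 5)
step 3: [beta@root] 0

Answer: 0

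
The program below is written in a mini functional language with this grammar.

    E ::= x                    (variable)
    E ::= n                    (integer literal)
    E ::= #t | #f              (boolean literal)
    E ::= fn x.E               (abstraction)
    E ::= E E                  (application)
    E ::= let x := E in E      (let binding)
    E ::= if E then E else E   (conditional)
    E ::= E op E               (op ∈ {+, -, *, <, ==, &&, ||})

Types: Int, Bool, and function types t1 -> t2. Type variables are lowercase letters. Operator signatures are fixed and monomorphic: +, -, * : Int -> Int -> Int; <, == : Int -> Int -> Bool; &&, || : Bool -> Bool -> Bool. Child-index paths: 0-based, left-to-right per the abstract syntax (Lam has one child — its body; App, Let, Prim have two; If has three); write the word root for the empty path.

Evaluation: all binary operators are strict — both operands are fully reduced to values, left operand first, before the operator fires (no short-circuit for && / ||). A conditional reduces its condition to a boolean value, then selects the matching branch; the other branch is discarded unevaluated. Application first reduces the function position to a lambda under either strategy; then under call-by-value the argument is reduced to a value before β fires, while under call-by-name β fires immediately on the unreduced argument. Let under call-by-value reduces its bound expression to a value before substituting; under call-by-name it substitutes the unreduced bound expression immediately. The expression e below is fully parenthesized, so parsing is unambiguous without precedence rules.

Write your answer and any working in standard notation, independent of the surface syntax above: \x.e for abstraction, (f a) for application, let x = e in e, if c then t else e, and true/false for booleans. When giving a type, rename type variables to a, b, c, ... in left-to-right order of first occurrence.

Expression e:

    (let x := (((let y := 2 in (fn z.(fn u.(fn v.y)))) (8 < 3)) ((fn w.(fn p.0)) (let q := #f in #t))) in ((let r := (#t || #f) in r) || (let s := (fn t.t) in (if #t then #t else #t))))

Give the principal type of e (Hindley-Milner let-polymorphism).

Working:
let y : Int
y : Int
\v._ : c -> Int
\u._ : b -> c -> Int
\z._ : a -> b -> c -> Int
  unify Int ~ Int
  unify Int ~ Int
  unify a -> b -> c -> Int ~ Bool -> d
  unify a ~ Bool
  unify b -> c -> Int ~ d
_ _ : b -> c -> Int
\p._ : f -> Int
\w._ : e -> f -> Int
let q : Bool
  unify e -> f -> Int ~ Bool -> g
  unify e ~ Bool
  unify f -> Int ~ g
_ _ : f -> Int
  unify b -> c -> Int ~ (f -> Int) -> h
  unify b ~ f -> Int
  unify c -> Int ~ h
_ _ : c -> Int
let x : forall. c -> Int
  unify Bool ~ Bool
  unify Bool ~ Bool
let r : Bool
r : Bool
  unify Bool ~ Bool
t : i
\t._ : i -> i
let s : forall. i -> i
  unify Bool ~ Bool
  unify Bool ~ Bool
  unify Bool ~ Bool

Answer: Bool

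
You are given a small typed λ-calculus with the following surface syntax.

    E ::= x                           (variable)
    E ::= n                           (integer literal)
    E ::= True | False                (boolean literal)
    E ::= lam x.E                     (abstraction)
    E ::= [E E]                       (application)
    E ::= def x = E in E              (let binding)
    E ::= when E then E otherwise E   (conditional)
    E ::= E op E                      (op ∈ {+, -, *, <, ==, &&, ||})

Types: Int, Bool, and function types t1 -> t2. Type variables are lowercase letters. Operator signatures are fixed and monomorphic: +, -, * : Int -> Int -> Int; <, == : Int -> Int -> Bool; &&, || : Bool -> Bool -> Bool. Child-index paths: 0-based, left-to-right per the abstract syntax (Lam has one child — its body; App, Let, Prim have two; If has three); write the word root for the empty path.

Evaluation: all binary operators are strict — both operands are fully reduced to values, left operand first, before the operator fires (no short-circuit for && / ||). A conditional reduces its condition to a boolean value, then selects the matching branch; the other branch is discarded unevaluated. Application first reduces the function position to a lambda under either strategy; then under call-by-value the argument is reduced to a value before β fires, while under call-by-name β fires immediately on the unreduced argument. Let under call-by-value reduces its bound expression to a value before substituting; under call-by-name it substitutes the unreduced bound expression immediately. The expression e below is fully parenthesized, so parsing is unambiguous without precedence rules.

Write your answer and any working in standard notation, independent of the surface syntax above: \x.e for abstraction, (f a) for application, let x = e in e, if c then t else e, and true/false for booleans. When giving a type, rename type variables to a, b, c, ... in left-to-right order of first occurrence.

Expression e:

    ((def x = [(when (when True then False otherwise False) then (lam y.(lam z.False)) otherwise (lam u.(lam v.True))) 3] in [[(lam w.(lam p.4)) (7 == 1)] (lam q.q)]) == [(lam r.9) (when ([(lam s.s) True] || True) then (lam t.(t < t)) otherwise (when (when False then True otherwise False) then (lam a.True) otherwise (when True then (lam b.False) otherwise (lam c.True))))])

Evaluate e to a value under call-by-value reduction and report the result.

Derivation:
step 0: ((let x = ((if (if true then false else false) then (\y.(\z.false)) else (\u.(\v.true))) 3) in (((\w.(\p.4)) (7 == 1)) (\q.q))) == ((\r.9) (if (((\s.s) true) || true) then (\t.(t < t)) else (if (if false then true else false) then (\a.true) else (if true then (\b.false) else (\c.true))))))
step 1: [if@0.0.0.0] ((let x = ((if false then (\y.(\z.false)) else (\u.(\v.true))) 3) in (((\w.(\p.4)) (7 == 1)) (\q.q))) == ((\r.9) (if (((\s.s) true) || true) then (\t.(t < t)) else (if (if false then true else false) then (\a.true) else (if true then (\b.false) else (\c.true))))))
step 2: [if@0.0.0] ((let x = ((\u.(\v.true)) 3) in (((\w.(\p.4)) (7 == 1)) (\q.q))) == ((\r.9) (if (((\s.s) true) || true) then (\t.(t < t)) else (if (if false then true else false) then (\a.true) else (if true then (\b.false) else (\c.true))))))
step 3: [beta@0.0] ((let x = (\v.true) in (((\w.(\p.4)) (7 == 1)) (\q.q))) == ((\r.9) (if (((\s.s) true) || true) then (\t.(t < t)) else (if (if false then true else false) then (\a.true) else (if true then (\b.false) else (\c.true))))))
step 4: [let@0] ((((\w.(\p.4)) (7 == 1)) (\q.q)) == ((\r.9) (if (((\s.s) true) || true) then (\t.(t < t)) else (if (if false then true else false) then (\a.true) else (if true then (\b.false) else (\c.true))))))
step 5: [delta@0.0.1] ((((\w.(\p.4)) false) (\q.q)) == ((\r.9) (if (((\s.s) true) || true) then (\t.(t < t)) else (if (if false then true else false) then (\a.true) else (if true then (\b.false) else (\c.true))))))
step 6: [beta@0.0] (((\p.4) (\q.q)) == ((\r.9) (if (((\s.s) true) || true) then (\t.(t < t)) else (if (if false then true else false) then (\a.true) else (if true then (\b.false) else (\c.true))))))
step 7: [beta@0] (4 == ((\r.9) (if (((\s.s) true) || true) then (\t.(t < t)) else (if (if false then true else false) then (\a.true) else (if true then (\b.false) else (\c.true))))))
step 8: [beta@1.1.0.0] (4 == ((\r.9) (if (true || true) then (\t.(t < t)) else (if (if false then true else false) then (\a.true) else (if true then (\b.false) else (\c.true))))))
step 9: [delta@1.1.0] (4 == ((\r.9) (if true then (\t.(t < t)) else (if (if false then true else false) then (\a.true) else (if true then (\b.false) else (\c.true))))))
step 10: [if@1.1] (4 == ((\r.9) (\t.(t < t))))
step 11: [beta@1] (4 == 9)
step 12: [delta@root] false

Answer: false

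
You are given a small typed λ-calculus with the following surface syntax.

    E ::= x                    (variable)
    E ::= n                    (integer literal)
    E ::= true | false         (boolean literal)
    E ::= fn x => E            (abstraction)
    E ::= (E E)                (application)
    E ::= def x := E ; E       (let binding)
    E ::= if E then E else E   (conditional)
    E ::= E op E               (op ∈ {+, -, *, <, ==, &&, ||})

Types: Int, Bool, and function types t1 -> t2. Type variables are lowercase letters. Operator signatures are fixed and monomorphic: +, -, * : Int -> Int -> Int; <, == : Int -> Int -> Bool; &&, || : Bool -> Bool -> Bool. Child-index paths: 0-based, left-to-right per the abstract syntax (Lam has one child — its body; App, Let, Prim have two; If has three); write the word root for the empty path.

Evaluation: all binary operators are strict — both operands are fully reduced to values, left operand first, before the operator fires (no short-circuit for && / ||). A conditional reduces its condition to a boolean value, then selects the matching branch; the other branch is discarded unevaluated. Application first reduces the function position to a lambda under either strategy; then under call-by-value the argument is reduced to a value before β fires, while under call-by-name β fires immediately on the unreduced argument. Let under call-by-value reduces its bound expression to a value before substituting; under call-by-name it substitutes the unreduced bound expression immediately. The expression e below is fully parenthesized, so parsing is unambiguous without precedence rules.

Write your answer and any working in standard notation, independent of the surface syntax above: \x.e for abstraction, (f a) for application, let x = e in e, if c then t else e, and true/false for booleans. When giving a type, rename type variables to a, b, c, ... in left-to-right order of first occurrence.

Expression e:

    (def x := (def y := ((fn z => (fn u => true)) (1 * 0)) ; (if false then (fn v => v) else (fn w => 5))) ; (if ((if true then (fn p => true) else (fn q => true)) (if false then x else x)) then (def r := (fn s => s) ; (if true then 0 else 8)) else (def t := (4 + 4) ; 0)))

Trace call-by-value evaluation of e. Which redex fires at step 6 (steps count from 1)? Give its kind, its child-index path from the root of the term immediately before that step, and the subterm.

Trace:
step 0: (let x = (let y = ((\z.(\u.true)) (1 * 0)) in (if false then (\v.v) else (\w.5))) in (if ((if true then (\p.true) else (\q.true)) (if false then x else x)) then (let r = (\s.s) in (if true then 0 else 8)) else (let t = (4 + 4) in 0)))
step 1: [delta@0.0.1] (let x = (let y = ((\z.(\u.true)) 0) in (if false then (\v.v) else (\w.5))) in (if ((if true then (\p.true) else (\q.true)) (if false then x else x)) then (let r = (\s.s) in (if true then 0 else 8)) else (let t = (4 + 4) in 0)))
step 2: [beta@0.0] (let x = (let y = (\u.true) in (if false then (\v.v) else (\w.5))) in (if ((if true then (\p.true) else (\q.true)) (if false then x else x)) then (let r = (\s.s) in (if true then 0 else 8)) else (let t = (4 + 4) in 0)))
step 3: [let@0] (let x = (if false then (\v.v) else (\w.5)) in (if ((if true then (\p.true) else (\q.true)) (if false then x else x)) then (let r = (\s.s) in (if true then 0 else 8)) else (let t = (4 + 4) in 0)))
step 4: [if@0] (let x = (\w.5) in (if ((if true then (\p.true) else (\q.true)) (if false then x else x)) then (let r = (\s.s) in (if true then 0 else 8)) else (let t = (4 + 4) in 0)))
step 5: [let@root] (if ((if true then (\p.true) else (\q.true)) (if false then (\w.5) else (\w.5))) then (let r = (\s.s) in (if true then 0 else 8)) else (let t = (4 + 4) in 0))
step 6: [if@0.0] (if ((\p.true) (if false then (\w.5) else (\w.5))) then (let r = (\s.s) in (if true then 0 else 8)) else (let t = (4 + 4) in 0))

Answer: if at 0.0 : (if true then (\p.true) else (\q.true))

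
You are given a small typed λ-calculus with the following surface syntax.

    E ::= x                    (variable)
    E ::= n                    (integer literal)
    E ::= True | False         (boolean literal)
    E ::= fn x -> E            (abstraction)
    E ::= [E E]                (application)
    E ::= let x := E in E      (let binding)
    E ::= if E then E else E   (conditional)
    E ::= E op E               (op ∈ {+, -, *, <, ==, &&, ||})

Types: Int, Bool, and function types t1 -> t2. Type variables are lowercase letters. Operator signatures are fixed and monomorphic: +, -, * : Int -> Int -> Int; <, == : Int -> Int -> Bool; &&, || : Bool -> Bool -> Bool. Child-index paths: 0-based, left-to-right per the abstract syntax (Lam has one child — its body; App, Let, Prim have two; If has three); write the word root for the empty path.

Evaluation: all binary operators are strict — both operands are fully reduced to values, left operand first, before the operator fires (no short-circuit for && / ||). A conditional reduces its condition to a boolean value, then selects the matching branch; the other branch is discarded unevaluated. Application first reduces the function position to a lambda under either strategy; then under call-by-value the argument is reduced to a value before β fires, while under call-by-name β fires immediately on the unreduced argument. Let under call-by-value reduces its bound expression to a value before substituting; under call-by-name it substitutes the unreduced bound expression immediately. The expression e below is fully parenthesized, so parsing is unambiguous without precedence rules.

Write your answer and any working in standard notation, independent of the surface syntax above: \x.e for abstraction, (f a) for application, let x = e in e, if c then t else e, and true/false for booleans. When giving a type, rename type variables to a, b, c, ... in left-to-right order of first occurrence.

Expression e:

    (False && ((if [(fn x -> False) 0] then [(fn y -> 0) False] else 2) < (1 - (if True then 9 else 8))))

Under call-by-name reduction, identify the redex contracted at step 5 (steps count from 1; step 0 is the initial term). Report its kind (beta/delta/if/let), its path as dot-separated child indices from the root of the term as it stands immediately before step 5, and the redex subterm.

Answer: delta at 1 : (2 < -8)

Trace:
step 0: (false && ((if ((\x.false) 0) then ((\y.0) false) else 2) < (1 - (if true then 9 else 8))))
step 1: [beta@1.0.0] (false && ((if false then ((\y.0) false) else 2) < (1 - (if true then 9 else 8))))
step 2: [if@1.0] (false && (2 < (1 - (if true then 9 else 8))))
step 3: [if@1.1.1] (false && (2 < (1 - 9)))
step 4: [delta@1.1] (false && (2 < -8))
step 5: [delta@1] (false && false)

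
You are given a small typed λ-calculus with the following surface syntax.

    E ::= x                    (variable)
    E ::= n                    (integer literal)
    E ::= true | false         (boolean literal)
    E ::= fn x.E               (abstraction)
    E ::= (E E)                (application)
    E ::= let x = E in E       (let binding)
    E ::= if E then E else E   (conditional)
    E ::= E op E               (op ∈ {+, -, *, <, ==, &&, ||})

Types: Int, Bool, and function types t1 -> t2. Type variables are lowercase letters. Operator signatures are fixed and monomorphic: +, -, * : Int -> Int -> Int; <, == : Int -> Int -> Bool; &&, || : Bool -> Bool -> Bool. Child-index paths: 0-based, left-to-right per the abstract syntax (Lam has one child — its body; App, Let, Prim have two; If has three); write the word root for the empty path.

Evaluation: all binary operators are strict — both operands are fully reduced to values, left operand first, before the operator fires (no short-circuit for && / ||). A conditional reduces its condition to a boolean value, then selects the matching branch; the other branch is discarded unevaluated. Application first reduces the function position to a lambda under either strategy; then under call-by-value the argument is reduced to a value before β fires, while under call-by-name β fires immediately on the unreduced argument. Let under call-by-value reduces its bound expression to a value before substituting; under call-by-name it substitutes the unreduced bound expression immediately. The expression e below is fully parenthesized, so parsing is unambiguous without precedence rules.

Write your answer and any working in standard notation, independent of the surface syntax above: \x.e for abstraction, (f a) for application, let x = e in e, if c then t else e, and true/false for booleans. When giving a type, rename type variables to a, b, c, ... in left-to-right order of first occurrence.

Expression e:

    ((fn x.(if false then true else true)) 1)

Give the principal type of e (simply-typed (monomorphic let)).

Answer: Bool

Working:
  unify Bool ~ Bool
  unify Bool ~ Bool
\x._ : a -> Bool
  unify a -> Bool ~ Int -> b
  unify a ~ Int
  unify Bool ~ b
_ _ : Bool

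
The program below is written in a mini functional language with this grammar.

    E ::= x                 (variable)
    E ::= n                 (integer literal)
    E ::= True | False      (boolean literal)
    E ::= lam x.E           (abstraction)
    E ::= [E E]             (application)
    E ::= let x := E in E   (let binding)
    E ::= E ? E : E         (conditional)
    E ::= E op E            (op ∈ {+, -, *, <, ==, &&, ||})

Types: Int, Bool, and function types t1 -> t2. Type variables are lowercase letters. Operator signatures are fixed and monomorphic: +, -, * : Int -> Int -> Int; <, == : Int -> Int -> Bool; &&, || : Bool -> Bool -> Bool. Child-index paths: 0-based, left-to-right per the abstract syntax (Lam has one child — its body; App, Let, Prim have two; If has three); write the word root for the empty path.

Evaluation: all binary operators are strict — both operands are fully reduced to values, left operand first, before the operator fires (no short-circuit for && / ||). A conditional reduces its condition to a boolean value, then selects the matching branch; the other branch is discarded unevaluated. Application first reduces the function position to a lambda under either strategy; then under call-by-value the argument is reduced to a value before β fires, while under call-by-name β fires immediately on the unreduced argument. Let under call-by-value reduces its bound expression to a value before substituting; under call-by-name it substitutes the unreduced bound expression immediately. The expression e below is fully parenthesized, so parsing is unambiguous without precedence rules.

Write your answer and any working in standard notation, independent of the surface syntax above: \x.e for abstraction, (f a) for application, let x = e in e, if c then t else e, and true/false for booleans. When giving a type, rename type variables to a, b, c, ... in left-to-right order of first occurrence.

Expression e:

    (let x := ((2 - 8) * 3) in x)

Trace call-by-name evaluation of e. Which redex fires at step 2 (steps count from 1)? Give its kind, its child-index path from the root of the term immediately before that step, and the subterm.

Derivation:
step 0: (let x = ((2 - 8) * 3) in x)
step 1: [let@root] ((2 - 8) * 3)
step 2: [delta@0] (-6 * 3)

Answer: delta at 0 : (2 - 8)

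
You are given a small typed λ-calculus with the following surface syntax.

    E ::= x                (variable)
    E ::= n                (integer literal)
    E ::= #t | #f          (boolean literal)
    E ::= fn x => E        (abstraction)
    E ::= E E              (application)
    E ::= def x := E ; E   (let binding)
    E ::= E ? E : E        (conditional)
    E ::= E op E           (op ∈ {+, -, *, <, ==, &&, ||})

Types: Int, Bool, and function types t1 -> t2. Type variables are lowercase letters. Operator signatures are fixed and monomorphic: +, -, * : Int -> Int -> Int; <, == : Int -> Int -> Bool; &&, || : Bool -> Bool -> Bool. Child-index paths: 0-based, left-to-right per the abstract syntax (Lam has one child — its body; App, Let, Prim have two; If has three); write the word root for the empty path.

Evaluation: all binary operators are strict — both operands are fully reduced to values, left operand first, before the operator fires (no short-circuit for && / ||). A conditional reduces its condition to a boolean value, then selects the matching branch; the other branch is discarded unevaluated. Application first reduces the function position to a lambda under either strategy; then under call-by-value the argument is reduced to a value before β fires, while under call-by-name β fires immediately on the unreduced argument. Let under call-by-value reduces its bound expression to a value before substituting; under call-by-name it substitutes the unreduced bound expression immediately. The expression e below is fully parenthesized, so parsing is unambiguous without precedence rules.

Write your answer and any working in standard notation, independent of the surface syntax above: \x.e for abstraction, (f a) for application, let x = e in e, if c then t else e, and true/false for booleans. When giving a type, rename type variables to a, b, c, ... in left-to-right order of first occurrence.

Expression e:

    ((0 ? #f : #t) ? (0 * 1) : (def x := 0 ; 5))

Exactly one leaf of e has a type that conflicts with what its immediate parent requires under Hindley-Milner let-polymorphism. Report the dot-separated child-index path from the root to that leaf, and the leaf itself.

Derivation:
  unify Int ~ Bool
  FAIL: mismatch Int ~ Bool

Answer: 0.0 : 0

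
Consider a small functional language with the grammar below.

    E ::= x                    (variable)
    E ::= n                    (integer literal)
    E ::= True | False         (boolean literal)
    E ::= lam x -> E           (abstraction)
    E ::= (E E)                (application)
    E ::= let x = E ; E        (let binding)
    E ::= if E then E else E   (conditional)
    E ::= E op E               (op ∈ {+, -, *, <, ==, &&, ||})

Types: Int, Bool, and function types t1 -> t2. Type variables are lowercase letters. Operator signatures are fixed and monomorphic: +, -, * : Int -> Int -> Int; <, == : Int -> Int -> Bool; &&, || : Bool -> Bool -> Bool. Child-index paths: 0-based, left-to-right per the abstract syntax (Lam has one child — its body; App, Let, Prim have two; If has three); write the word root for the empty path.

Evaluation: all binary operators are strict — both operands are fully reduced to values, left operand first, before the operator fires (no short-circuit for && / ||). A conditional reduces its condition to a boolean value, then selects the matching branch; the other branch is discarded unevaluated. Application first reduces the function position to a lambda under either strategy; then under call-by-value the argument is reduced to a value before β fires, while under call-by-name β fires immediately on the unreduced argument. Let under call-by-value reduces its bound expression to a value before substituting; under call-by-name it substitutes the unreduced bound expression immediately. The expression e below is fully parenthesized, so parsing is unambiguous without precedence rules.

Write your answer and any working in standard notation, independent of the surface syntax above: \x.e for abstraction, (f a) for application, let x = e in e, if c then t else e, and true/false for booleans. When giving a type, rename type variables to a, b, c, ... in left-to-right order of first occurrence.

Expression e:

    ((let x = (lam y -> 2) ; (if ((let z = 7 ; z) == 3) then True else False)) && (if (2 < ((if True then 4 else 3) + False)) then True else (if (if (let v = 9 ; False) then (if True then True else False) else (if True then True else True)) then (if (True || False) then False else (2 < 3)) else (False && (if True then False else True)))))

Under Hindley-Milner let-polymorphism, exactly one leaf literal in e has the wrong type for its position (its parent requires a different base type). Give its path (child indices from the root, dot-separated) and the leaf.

Trace:
\y._ : a -> Int
let x : forall. a -> Int
let z : Int
z : Int
  unify Int ~ Int
  unify Int ~ Int
  unify Bool ~ Bool
  unify Bool ~ Bool
  unify Bool ~ Bool
  unify Int ~ Int
  unify Bool ~ Bool
  unify Int ~ Int
  unify Int ~ Int
  unify Bool ~ Int
  FAIL: mismatch Bool ~ Int

Answer: 1.0.1.1 : false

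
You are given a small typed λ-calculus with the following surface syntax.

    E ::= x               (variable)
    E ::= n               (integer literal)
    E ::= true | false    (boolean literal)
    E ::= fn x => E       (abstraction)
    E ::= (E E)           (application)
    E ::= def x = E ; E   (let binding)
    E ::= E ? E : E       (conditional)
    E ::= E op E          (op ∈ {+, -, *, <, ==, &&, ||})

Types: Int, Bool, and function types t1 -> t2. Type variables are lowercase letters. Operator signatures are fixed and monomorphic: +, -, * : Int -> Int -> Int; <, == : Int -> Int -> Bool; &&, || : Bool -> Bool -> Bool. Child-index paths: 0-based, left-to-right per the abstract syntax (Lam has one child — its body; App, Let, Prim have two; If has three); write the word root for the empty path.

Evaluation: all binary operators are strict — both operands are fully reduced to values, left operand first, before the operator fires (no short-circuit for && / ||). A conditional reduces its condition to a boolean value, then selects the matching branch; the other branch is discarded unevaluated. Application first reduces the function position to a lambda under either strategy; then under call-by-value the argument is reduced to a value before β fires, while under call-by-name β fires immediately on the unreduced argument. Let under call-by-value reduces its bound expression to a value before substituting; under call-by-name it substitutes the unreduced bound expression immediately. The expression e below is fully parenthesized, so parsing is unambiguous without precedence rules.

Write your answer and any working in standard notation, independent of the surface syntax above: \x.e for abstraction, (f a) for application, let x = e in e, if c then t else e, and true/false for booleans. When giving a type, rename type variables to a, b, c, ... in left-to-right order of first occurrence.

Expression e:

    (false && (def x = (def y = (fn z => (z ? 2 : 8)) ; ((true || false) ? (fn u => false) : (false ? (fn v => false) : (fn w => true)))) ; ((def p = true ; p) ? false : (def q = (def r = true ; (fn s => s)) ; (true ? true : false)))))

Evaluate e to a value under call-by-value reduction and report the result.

Answer: false

Derivation:
step 0: (false && (let x = (let y = (\z.(if z then 2 else 8)) in (if (true || false) then (\u.false) else (if false then (\v.false) else (\w.true)))) in (if (let p = true in p) then false else (let q = (let r = true in (\s.s)) in (if true then true else false)))))
step 1: [let@1.0] (false && (let x = (if (true || false) then (\u.false) else (if false then (\v.false) else (\w.true))) in (if (let p = true in p) then false else (let q = (let r = true in (\s.s)) in (if true then true else false)))))
step 2: [delta@1.0.0] (false && (let x = (if true then (\u.false) else (if false then (\v.false) else (\w.true))) in (if (let p = true in p) then false else (let q = (let r = true in (\s.s)) in (if true then true else false)))))
step 3: [if@1.0] (false && (let x = (\u.false) in (if (let p = true in p) then false else (let q = (let r = true in (\s.s)) in (if true then true else false)))))
step 4: [let@1] (false && (if (let p = true in p) then false else (let q = (let r = true in (\s.s)) in (if true then true else false))))
step 5: [let@1.0] (false && (if true then false else (let q = (let r = true in (\s.s)) in (if true then true else false))))
step 6: [if@1] (false && false)
step 7: [delta@root] false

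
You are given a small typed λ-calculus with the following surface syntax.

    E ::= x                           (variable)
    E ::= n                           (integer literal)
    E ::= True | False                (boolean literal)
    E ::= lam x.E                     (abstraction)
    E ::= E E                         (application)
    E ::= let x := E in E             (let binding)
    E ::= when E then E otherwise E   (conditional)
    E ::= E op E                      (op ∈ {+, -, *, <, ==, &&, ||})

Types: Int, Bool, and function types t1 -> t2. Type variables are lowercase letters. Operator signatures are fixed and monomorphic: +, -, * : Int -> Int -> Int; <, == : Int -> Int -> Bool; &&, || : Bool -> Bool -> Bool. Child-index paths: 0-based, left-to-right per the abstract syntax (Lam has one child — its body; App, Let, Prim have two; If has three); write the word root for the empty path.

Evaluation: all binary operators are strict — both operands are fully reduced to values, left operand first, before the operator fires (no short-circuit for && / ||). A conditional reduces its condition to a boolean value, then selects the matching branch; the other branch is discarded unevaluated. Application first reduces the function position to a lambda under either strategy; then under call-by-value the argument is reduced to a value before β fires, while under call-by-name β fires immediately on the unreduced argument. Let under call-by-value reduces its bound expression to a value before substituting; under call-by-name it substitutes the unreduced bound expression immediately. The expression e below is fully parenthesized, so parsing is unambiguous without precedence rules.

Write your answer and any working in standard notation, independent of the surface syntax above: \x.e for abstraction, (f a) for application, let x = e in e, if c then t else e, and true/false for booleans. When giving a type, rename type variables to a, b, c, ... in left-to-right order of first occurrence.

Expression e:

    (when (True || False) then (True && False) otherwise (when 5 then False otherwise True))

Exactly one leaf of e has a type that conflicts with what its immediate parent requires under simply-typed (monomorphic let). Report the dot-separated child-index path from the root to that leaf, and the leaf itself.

Derivation:
  unify Bool ~ Bool
  unify Bool ~ Bool
  unify Bool ~ Bool
  unify Bool ~ Bool
  unify Bool ~ Bool
  unify Int ~ Bool
  FAIL: mismatch Int ~ Bool

Answer: 2.0 : 5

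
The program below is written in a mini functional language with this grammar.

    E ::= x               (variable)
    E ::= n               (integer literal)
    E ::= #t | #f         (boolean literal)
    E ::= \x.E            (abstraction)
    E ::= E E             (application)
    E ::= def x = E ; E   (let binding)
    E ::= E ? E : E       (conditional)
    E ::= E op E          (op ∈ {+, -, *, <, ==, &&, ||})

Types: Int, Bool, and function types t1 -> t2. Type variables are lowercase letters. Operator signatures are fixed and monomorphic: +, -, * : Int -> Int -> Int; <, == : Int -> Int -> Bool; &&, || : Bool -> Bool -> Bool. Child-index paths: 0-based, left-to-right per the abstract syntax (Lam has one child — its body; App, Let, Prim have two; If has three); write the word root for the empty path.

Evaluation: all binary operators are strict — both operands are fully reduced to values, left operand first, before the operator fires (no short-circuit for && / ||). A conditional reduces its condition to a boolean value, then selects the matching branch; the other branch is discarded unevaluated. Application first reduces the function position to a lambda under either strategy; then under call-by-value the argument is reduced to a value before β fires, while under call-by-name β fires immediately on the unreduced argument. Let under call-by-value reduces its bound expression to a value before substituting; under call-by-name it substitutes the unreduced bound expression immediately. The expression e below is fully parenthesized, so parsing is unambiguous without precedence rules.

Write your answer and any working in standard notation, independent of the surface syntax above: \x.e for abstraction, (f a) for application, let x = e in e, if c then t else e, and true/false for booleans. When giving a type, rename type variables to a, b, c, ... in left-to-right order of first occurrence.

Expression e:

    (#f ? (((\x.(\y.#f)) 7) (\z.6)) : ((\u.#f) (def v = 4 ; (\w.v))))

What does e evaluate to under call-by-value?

Working:
step 0: (if false then (((\x.(\y.false)) 7) (\z.6)) else ((\u.false) (let v = 4 in (\w.v))))
step 1: [if@root] ((\u.false) (let v = 4 in (\w.v)))
step 2: [let@1] ((\u.false) (\w.4))
step 3: [beta@root] false

Answer: false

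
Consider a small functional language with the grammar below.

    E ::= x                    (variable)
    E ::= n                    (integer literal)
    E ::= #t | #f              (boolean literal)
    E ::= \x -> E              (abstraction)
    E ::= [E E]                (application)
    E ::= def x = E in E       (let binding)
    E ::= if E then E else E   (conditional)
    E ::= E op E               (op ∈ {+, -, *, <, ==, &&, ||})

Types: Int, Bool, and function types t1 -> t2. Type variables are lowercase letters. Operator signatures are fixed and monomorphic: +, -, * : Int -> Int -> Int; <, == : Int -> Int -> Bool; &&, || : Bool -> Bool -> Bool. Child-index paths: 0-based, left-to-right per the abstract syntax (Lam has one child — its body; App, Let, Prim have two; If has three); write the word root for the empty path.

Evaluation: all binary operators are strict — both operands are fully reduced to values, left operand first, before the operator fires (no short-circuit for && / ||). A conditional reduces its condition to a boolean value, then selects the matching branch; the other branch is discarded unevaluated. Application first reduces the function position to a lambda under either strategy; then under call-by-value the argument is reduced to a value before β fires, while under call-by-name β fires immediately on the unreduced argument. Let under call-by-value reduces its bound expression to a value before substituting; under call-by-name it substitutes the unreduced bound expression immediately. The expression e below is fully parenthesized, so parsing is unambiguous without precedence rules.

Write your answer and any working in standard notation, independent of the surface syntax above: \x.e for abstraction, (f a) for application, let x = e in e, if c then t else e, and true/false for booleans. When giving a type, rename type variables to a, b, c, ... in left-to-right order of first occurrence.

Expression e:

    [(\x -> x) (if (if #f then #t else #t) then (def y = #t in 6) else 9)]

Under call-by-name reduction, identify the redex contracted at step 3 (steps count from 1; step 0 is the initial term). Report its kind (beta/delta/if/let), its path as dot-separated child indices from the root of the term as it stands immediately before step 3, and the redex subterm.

Answer: if at root : (if true then (let y = true in 6) else 9)

Trace:
step 0: ((\x.x) (if (if false then true else true) then (let y = true in 6) else 9))
step 1: [beta@root] (if (if false then true else true) then (let y = true in 6) else 9)
step 2: [if@0] (if true then (let y = true in 6) else 9)
step 3: [if@root] (let y = true in 6)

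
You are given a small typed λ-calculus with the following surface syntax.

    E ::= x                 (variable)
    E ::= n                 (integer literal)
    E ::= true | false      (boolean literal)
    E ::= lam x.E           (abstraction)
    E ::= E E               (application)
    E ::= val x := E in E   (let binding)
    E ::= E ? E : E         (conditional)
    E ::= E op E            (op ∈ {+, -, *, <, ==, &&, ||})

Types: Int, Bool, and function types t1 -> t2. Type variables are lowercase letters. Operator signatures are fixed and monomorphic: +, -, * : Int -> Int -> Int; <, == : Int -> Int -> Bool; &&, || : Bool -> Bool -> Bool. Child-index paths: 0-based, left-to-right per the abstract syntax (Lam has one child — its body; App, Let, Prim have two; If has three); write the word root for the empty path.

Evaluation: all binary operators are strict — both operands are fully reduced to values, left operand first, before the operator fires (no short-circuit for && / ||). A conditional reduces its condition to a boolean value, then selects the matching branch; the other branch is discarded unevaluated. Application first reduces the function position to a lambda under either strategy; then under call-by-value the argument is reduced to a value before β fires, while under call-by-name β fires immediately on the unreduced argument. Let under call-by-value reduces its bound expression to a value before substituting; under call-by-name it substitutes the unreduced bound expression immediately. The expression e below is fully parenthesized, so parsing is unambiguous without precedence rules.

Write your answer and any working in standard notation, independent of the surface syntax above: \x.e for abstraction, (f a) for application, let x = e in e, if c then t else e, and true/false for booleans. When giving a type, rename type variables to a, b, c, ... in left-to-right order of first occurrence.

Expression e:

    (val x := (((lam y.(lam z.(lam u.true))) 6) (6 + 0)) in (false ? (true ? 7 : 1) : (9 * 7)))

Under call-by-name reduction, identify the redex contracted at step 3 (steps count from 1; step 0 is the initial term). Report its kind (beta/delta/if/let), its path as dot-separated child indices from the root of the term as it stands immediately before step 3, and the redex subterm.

Derivation:
step 0: (let x = (((\y.(\z.(\u.true))) 6) (6 + 0)) in (if false then (if true then 7 else 1) else (9 * 7)))
step 1: [let@root] (if false then (if true then 7 else 1) else (9 * 7))
step 2: [if@root] (9 * 7)
step 3: [delta@root] 63

Answer: delta at root : (9 * 7)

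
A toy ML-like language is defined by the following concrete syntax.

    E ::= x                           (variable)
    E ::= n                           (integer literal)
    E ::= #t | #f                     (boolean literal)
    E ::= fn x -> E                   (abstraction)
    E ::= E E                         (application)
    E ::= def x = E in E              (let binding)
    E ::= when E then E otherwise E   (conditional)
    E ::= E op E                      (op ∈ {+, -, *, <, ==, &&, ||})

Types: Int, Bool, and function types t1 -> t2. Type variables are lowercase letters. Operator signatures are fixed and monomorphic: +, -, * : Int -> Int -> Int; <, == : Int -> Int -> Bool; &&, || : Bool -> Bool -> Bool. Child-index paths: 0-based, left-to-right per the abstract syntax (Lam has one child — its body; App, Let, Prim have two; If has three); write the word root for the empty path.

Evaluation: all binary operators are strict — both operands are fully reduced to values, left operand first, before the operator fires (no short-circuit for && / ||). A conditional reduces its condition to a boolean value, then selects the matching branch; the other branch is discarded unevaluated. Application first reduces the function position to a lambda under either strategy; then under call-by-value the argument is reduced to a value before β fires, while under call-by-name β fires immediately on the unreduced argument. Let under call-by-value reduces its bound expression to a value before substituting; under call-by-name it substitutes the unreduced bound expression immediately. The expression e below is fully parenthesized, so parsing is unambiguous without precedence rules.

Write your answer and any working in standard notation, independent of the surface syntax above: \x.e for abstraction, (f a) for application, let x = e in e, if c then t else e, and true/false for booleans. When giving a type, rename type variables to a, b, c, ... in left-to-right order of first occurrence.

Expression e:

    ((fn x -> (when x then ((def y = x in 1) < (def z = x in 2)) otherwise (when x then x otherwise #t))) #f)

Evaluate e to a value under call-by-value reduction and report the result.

Answer: true

Trace:
step 0: ((\x.(if x then ((let y = x in 1) < (let z = x in 2)) else (if x then x else true))) false)
step 1: [beta@root] (if false then ((let y = false in 1) < (let z = false in 2)) else (if false then false else true))
step 2: [if@root] (if false then false else true)
step 3: [if@root] true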